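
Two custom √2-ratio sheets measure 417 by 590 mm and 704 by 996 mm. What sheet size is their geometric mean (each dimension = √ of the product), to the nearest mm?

Short side: √(417 · 704) = √293568 ≈ 541.8 → 542 mm
Long side: √(590 · 996) = √587640 ≈ 766.6 → 767 mm

542 × 767 mm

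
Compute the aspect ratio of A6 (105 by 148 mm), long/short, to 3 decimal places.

1.410

148 / 105 = 1.410
ISO 216 targets √2 ≈ 1.414; the -0.005 deviation is from mm rounding.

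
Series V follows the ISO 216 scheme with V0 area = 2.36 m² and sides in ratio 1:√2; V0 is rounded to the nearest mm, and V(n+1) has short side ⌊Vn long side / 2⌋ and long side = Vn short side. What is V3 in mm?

456 × 646 mm

Let V0's short side be w mm. w · w√2 = 2.36 m² = 2,360,000 mm², so w ≈ 1291.8 mm and w√2 ≈ 1826.9 mm → V0 = 1292 × 1827 mm.
V1: ⌊1827/2⌋ × 1292 = 913 × 1292 mm
V2: ⌊1292/2⌋ × 913 = 646 × 913 mm
V3: ⌊913/2⌋ × 646 = 456 × 646 mm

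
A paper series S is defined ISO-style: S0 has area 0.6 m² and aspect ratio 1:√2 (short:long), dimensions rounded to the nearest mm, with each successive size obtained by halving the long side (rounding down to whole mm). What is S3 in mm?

Let S0's short side be w mm. w · w√2 = 0.6 m² = 600,000 mm², so w ≈ 651.4 mm and w√2 ≈ 921.2 mm → S0 = 651 × 921 mm.
S1: ⌊921/2⌋ × 651 = 460 × 651 mm
S2: ⌊651/2⌋ × 460 = 325 × 460 mm
S3: ⌊460/2⌋ × 325 = 230 × 325 mm

230 × 325 mm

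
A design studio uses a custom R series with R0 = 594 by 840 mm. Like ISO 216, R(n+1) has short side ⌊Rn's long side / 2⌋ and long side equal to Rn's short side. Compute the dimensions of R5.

R1 = 420 × 594 mm (from R0 by 1 halving).
R2: ⌊594/2⌋ × 420 = 297 × 420 mm
R3: ⌊420/2⌋ × 297 = 210 × 297 mm
R4: ⌊297/2⌋ × 210 = 148 × 210 mm
R5: ⌊210/2⌋ × 148 = 105 × 148 mm

105 × 148 mm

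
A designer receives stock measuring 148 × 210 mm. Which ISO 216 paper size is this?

Aspect ratio 210/148 ≈ 1.419 — close to the ISO √2 ≈ 1.414.
In the A-series (A0 area = 1 m²): A5 = 148 × 210 mm.

A5 (148 × 210 mm)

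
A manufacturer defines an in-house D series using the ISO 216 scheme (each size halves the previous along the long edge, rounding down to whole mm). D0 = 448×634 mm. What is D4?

D1: ⌊634/2⌋ × 448 = 317 × 448 mm
D2: ⌊448/2⌋ × 317 = 224 × 317 mm
D3: ⌊317/2⌋ × 224 = 158 × 224 mm
D4: ⌊224/2⌋ × 158 = 112 × 158 mm

112 × 158 mm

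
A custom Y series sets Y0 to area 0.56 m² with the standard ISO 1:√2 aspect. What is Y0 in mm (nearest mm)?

629 × 890 mm

Let the short side be w mm. Then w · w√2 = 0.56 m² = 560,000 mm².
w² = 560,000/√2, so w ≈ 629.3 mm; long side = w√2 ≈ 889.9 mm.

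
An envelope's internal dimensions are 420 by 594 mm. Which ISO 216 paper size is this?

A2 (420 × 594 mm)

Aspect ratio 594/420 ≈ 1.414 — close to the ISO √2 ≈ 1.414.
In the A-series (A0 area = 1 m²): A2 = 420 × 594 mm.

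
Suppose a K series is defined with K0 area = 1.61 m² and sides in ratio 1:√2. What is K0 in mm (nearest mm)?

Let the short side be w mm. Then w · w√2 = 1.61 m² = 1,610,000 mm².
w² = 1,610,000/√2, so w ≈ 1067.0 mm; long side = w√2 ≈ 1508.9 mm.

1067 × 1509 mm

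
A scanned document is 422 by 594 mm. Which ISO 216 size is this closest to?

A2 (420 × 594 mm)

Aspect ratio 594/422 ≈ 1.408 — close to the ISO √2 ≈ 1.414.
In the A-series (A0 area = 1 m²): A2 = 420 × 594 mm.
Off by 2 mm total — nearest standard size.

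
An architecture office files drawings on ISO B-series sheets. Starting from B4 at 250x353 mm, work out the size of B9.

B5: ⌊353/2⌋ × 250 = 176 × 250 mm
B6: ⌊250/2⌋ × 176 = 125 × 176 mm
B7: ⌊176/2⌋ × 125 = 88 × 125 mm
B8: ⌊125/2⌋ × 88 = 62 × 88 mm
B9: ⌊88/2⌋ × 62 = 44 × 62 mm

44 × 62 mm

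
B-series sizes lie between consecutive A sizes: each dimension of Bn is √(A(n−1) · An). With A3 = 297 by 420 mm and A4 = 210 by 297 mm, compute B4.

250 × 353 mm

Short side: √(297 · 210) = √62370 ≈ 249.7 → 250 mm
Long side: √(420 · 297) = √124740 ≈ 353.2 → 353 mm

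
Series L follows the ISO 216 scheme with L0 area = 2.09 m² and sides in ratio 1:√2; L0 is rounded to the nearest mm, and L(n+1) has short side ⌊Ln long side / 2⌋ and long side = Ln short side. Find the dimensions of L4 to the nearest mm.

304 × 429 mm

Let L0's short side be w mm. w · w√2 = 2.09 m² = 2,090,000 mm², so w ≈ 1215.7 mm and w√2 ≈ 1719.2 mm → L0 = 1216 × 1719 mm.
L1: ⌊1719/2⌋ × 1216 = 859 × 1216 mm
L2: ⌊1216/2⌋ × 859 = 608 × 859 mm
L3: ⌊859/2⌋ × 608 = 429 × 608 mm
L4: ⌊608/2⌋ × 429 = 304 × 429 mm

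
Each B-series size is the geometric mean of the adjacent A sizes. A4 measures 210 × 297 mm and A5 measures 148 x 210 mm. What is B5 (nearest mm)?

Short side: √(210 · 148) = √31080 ≈ 176.3 → 176 mm
Long side: √(297 · 210) = √62370 ≈ 249.7 → 250 mm

176 × 250 mm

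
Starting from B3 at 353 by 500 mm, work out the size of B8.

62 × 88 mm

B4: ⌊500/2⌋ × 353 = 250 × 353 mm
B5: ⌊353/2⌋ × 250 = 176 × 250 mm
B6: ⌊250/2⌋ × 176 = 125 × 176 mm
B7: ⌊176/2⌋ × 125 = 88 × 125 mm
B8: ⌊125/2⌋ × 88 = 62 × 88 mm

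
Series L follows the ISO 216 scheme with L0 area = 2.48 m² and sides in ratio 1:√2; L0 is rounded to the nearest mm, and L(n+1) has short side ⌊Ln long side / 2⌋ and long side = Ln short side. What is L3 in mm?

Let L0's short side be w mm. w · w√2 = 2.48 m² = 2,480,000 mm², so w ≈ 1324.2 mm and w√2 ≈ 1872.8 mm → L0 = 1324 × 1873 mm.
L1: ⌊1873/2⌋ × 1324 = 936 × 1324 mm
L2: ⌊1324/2⌋ × 936 = 662 × 936 mm
L3: ⌊936/2⌋ × 662 = 468 × 662 mm

468 × 662 mm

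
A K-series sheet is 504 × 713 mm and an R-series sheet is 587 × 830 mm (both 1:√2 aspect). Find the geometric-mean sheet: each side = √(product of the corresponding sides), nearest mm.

544 × 769 mm

Short side: √(504 · 587) = √295848 ≈ 543.9 → 544 mm
Long side: √(713 · 830) = √591790 ≈ 769.3 → 769 mm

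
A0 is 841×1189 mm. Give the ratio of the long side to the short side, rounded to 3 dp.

1.414

1189 / 841 = 1.414
Matches √2 ≈ 1.414 — the ISO 216 defining ratio.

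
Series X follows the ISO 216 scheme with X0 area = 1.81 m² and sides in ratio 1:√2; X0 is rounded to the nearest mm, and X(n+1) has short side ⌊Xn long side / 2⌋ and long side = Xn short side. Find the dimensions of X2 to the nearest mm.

565 × 800 mm

Let X0's short side be w mm. w · w√2 = 1.81 m² = 1,810,000 mm², so w ≈ 1131.3 mm and w√2 ≈ 1599.9 mm → X0 = 1131 × 1600 mm.
X1: ⌊1600/2⌋ × 1131 = 800 × 1131 mm
X2: ⌊1131/2⌋ × 800 = 565 × 800 mm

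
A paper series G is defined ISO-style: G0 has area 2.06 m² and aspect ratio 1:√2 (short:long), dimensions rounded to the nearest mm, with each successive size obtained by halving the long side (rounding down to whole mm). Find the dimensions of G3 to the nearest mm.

Let G0's short side be w mm. w · w√2 = 2.06 m² = 2,060,000 mm², so w ≈ 1206.9 mm and w√2 ≈ 1706.8 mm → G0 = 1207 × 1707 mm.
G1: ⌊1707/2⌋ × 1207 = 853 × 1207 mm
G2: ⌊1207/2⌋ × 853 = 603 × 853 mm
G3: ⌊853/2⌋ × 603 = 426 × 603 mm

426 × 603 mm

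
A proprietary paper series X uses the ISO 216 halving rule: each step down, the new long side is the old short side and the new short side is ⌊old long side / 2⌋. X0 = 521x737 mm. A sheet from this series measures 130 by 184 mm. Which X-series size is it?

X4

X0: 521 × 737 mm
X1: 368 × 521 mm
X2: 260 × 368 mm
X3: 184 × 260 mm
X4: 130 × 184 mm
X5: 92 × 130 mm
→ matches X4.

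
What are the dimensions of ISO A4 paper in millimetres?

210 × 297 mm

A0 = 841 × 1189 mm (A0 has area 1 m², aspect 1:√2).
A1: ⌊1189/2⌋ × 841 = 594 × 841 mm
A2: ⌊841/2⌋ × 594 = 420 × 594 mm
A3: ⌊594/2⌋ × 420 = 297 × 420 mm
A4: ⌊420/2⌋ × 297 = 210 × 297 mm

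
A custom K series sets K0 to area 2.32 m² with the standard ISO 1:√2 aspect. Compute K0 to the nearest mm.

1281 × 1811 mm

Let the short side be w mm. Then w · w√2 = 2.32 m² = 2,320,000 mm².
w² = 2,320,000/√2, so w ≈ 1280.8 mm; long side = w√2 ≈ 1811.3 mm.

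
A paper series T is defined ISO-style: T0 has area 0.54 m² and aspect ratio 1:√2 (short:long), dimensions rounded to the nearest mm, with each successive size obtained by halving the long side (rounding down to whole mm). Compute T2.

309 × 437 mm

Let T0's short side be w mm. w · w√2 = 0.54 m² = 540,000 mm², so w ≈ 617.9 mm and w√2 ≈ 873.9 mm → T0 = 618 × 874 mm.
T1: ⌊874/2⌋ × 618 = 437 × 618 mm
T2: ⌊618/2⌋ × 437 = 309 × 437 mm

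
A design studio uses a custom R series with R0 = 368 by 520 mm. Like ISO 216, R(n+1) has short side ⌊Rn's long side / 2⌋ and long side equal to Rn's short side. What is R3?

130 × 184 mm

R1: ⌊520/2⌋ × 368 = 260 × 368 mm
R2: ⌊368/2⌋ × 260 = 184 × 260 mm
R3: ⌊260/2⌋ × 184 = 130 × 184 mm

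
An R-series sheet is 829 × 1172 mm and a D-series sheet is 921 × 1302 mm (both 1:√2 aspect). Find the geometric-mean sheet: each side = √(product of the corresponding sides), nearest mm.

Short side: √(829 · 921) = √763509 ≈ 873.8 → 874 mm
Long side: √(1172 · 1302) = √1525944 ≈ 1235.3 → 1235 mm

874 × 1235 mm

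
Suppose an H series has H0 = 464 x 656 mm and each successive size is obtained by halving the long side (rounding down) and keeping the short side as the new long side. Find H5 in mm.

H1: ⌊656/2⌋ × 464 = 328 × 464 mm
H2: ⌊464/2⌋ × 328 = 232 × 328 mm
H3: ⌊328/2⌋ × 232 = 164 × 232 mm
H4: ⌊232/2⌋ × 164 = 116 × 164 mm
H5: ⌊164/2⌋ × 116 = 82 × 116 mm

82 × 116 mm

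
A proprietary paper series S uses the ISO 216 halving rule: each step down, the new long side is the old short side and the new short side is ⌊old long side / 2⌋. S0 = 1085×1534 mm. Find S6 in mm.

135 × 191 mm

S1: ⌊1534/2⌋ × 1085 = 767 × 1085 mm
S2: ⌊1085/2⌋ × 767 = 542 × 767 mm
S3: ⌊767/2⌋ × 542 = 383 × 542 mm
S4: ⌊542/2⌋ × 383 = 271 × 383 mm
S5: ⌊383/2⌋ × 271 = 191 × 271 mm
S6: ⌊271/2⌋ × 191 = 135 × 191 mm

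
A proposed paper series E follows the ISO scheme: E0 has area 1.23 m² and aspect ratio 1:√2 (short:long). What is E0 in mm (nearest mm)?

Let the short side be w mm. Then w · w√2 = 1.23 m² = 1,230,000 mm².
w² = 1,230,000/√2, so w ≈ 932.6 mm; long side = w√2 ≈ 1318.9 mm.

933 × 1319 mm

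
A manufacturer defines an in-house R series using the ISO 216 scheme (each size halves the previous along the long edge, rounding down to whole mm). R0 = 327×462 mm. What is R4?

81 × 115 mm

R1: ⌊462/2⌋ × 327 = 231 × 327 mm
R2: ⌊327/2⌋ × 231 = 163 × 231 mm
R3: ⌊231/2⌋ × 163 = 115 × 163 mm
R4: ⌊163/2⌋ × 115 = 81 × 115 mm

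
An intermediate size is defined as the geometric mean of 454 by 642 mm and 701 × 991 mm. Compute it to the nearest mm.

564 × 798 mm

Short side: √(454 · 701) = √318254 ≈ 564.1 → 564 mm
Long side: √(642 · 991) = √636222 ≈ 797.6 → 798 mm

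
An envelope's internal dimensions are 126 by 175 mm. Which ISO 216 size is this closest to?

B6 (125 × 176 mm)

Aspect ratio 175/126 ≈ 1.389 (ISO target is √2 ≈ 1.414).
In the B-series (B0 = 1000 × 1414 mm): B6 = 125 × 176 mm.
Off by 2 mm total — nearest standard size.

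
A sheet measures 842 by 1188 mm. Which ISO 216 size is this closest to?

Aspect ratio 1188/842 ≈ 1.411 — close to the ISO √2 ≈ 1.414.
In the A-series (A0 area = 1 m²): A0 = 841 × 1189 mm.
Off by 2 mm total — nearest standard size.

A0 (841 × 1189 mm)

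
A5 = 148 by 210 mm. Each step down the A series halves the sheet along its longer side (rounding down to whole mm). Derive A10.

26 × 37 mm

A6: ⌊210/2⌋ × 148 = 105 × 148 mm
A7: ⌊148/2⌋ × 105 = 74 × 105 mm
A8: ⌊105/2⌋ × 74 = 52 × 74 mm
A9: ⌊74/2⌋ × 52 = 37 × 52 mm
A10: ⌊52/2⌋ × 37 = 26 × 37 mm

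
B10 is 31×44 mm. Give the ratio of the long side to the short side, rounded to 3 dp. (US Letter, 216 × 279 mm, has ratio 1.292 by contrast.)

44 / 31 = 1.419
ISO 216 targets √2 ≈ 1.414; the +0.005 deviation is from mm rounding.

1.419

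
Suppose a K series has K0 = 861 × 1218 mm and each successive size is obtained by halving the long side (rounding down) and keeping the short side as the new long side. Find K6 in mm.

K1: ⌊1218/2⌋ × 861 = 609 × 861 mm
K2: ⌊861/2⌋ × 609 = 430 × 609 mm
K3: ⌊609/2⌋ × 430 = 304 × 430 mm
K4: ⌊430/2⌋ × 304 = 215 × 304 mm
K5: ⌊304/2⌋ × 215 = 152 × 215 mm
K6: ⌊215/2⌋ × 152 = 107 × 152 mm

107 × 152 mm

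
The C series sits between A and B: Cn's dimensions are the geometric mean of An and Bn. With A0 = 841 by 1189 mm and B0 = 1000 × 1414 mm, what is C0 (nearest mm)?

Short side: √(841 · 1000) = √841000 ≈ 917.1 → 917 mm
Long side: √(1189 · 1414) = √1681246 ≈ 1296.6 → 1297 mm

917 × 1297 mm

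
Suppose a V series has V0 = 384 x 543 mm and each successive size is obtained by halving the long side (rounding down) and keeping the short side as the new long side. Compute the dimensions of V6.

V1 = 271 × 384 mm (from V0 by 1 halving).
V2: ⌊384/2⌋ × 271 = 192 × 271 mm
V3: ⌊271/2⌋ × 192 = 135 × 192 mm
V4: ⌊192/2⌋ × 135 = 96 × 135 mm
V5: ⌊135/2⌋ × 96 = 67 × 96 mm
V6: ⌊96/2⌋ × 67 = 48 × 67 mm

48 × 67 mm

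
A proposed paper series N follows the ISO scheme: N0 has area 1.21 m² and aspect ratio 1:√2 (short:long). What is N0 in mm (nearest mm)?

Let the short side be w mm. Then w · w√2 = 1.21 m² = 1,210,000 mm².
w² = 1,210,000/√2, so w ≈ 925.0 mm; long side = w√2 ≈ 1308.1 mm.

925 × 1308 mm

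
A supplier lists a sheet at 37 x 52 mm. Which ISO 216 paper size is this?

Aspect ratio 52/37 ≈ 1.405 — close to the ISO √2 ≈ 1.414.
In the A-series (A0 area = 1 m²): A9 = 37 × 52 mm.

A9 (37 × 52 mm)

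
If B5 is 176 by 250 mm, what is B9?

44 × 62 mm

B6: ⌊250/2⌋ × 176 = 125 × 176 mm
B7: ⌊176/2⌋ × 125 = 88 × 125 mm
B8: ⌊125/2⌋ × 88 = 62 × 88 mm
B9: ⌊88/2⌋ × 62 = 44 × 62 mm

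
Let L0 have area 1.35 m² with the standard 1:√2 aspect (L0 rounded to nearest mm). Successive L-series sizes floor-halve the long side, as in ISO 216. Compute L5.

Let L0's short side be w mm. w · w√2 = 1.35 m² = 1,350,000 mm², so w ≈ 977.0 mm and w√2 ≈ 1381.7 mm → L0 = 977 × 1382 mm.
L1: ⌊1382/2⌋ × 977 = 691 × 977 mm
L2: ⌊977/2⌋ × 691 = 488 × 691 mm
L3: ⌊691/2⌋ × 488 = 345 × 488 mm
L4: ⌊488/2⌋ × 345 = 244 × 345 mm
L5: ⌊345/2⌋ × 244 = 172 × 244 mm

172 × 244 mm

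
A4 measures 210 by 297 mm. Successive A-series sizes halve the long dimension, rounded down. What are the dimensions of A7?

A5: ⌊297/2⌋ × 210 = 148 × 210 mm
A6: ⌊210/2⌋ × 148 = 105 × 148 mm
A7: ⌊148/2⌋ × 105 = 74 × 105 mm

74 × 105 mm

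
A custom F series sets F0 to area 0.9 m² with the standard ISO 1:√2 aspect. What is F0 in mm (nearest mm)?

798 × 1128 mm

Let the short side be w mm. Then w · w√2 = 0.9 m² = 900,000 mm².
w² = 900,000/√2, so w ≈ 797.7 mm; long side = w√2 ≈ 1128.2 mm.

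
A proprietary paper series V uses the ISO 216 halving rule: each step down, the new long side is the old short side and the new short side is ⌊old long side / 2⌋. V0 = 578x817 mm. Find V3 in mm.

204 × 289 mm

V1: ⌊817/2⌋ × 578 = 408 × 578 mm
V2: ⌊578/2⌋ × 408 = 289 × 408 mm
V3: ⌊408/2⌋ × 289 = 204 × 289 mm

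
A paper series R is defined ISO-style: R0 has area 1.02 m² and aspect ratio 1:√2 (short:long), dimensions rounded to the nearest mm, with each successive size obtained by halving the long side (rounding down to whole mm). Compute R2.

Let R0's short side be w mm. w · w√2 = 1.02 m² = 1,020,000 mm², so w ≈ 849.3 mm and w√2 ≈ 1201.0 mm → R0 = 849 × 1201 mm.
R1: ⌊1201/2⌋ × 849 = 600 × 849 mm
R2: ⌊849/2⌋ × 600 = 424 × 600 mm

424 × 600 mm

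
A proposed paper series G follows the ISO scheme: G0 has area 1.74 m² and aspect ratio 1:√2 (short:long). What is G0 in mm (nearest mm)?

Let the short side be w mm. Then w · w√2 = 1.74 m² = 1,740,000 mm².
w² = 1,740,000/√2, so w ≈ 1109.2 mm; long side = w√2 ≈ 1568.7 mm.

1109 × 1569 mm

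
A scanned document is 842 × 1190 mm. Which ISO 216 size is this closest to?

A0 (841 × 1189 mm)

Aspect ratio 1190/842 ≈ 1.413 — close to the ISO √2 ≈ 1.414.
In the A-series (A0 area = 1 m²): A0 = 841 × 1189 mm.
Off by 2 mm total — nearest standard size.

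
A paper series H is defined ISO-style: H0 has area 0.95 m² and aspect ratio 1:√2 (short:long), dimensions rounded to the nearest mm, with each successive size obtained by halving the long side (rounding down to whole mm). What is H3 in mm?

289 × 410 mm

Let H0's short side be w mm. w · w√2 = 0.95 m² = 950,000 mm², so w ≈ 819.6 mm and w√2 ≈ 1159.1 mm → H0 = 820 × 1159 mm.
H1: ⌊1159/2⌋ × 820 = 579 × 820 mm
H2: ⌊820/2⌋ × 579 = 410 × 579 mm
H3: ⌊579/2⌋ × 410 = 289 × 410 mm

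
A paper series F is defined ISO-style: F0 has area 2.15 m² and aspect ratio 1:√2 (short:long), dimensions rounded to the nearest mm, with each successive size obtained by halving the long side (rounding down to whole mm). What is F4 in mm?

308 × 436 mm

Let F0's short side be w mm. w · w√2 = 2.15 m² = 2,150,000 mm², so w ≈ 1233.0 mm and w√2 ≈ 1743.7 mm → F0 = 1233 × 1744 mm.
F1: ⌊1744/2⌋ × 1233 = 872 × 1233 mm
F2: ⌊1233/2⌋ × 872 = 616 × 872 mm
F3: ⌊872/2⌋ × 616 = 436 × 616 mm
F4: ⌊616/2⌋ × 436 = 308 × 436 mm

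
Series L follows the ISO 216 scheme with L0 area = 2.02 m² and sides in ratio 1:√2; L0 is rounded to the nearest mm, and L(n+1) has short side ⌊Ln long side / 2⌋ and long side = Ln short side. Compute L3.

Let L0's short side be w mm. w · w√2 = 2.02 m² = 2,020,000 mm², so w ≈ 1195.1 mm and w√2 ≈ 1690.2 mm → L0 = 1195 × 1690 mm.
L1: ⌊1690/2⌋ × 1195 = 845 × 1195 mm
L2: ⌊1195/2⌋ × 845 = 597 × 845 mm
L3: ⌊845/2⌋ × 597 = 422 × 597 mm

422 × 597 mm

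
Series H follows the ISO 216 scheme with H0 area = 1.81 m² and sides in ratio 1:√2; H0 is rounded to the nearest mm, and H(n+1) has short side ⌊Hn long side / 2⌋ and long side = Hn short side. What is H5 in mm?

200 × 282 mm

Let H0's short side be w mm. w · w√2 = 1.81 m² = 1,810,000 mm², so w ≈ 1131.3 mm and w√2 ≈ 1599.9 mm → H0 = 1131 × 1600 mm.
H1: ⌊1600/2⌋ × 1131 = 800 × 1131 mm
H2: ⌊1131/2⌋ × 800 = 565 × 800 mm
H3: ⌊800/2⌋ × 565 = 400 × 565 mm
H4: ⌊565/2⌋ × 400 = 282 × 400 mm
H5: ⌊400/2⌋ × 282 = 200 × 282 mm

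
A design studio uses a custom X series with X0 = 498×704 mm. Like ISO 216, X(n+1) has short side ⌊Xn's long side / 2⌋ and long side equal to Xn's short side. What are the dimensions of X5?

88 × 124 mm

X1: ⌊704/2⌋ × 498 = 352 × 498 mm
X2: ⌊498/2⌋ × 352 = 249 × 352 mm
X3: ⌊352/2⌋ × 249 = 176 × 249 mm
X4: ⌊249/2⌋ × 176 = 124 × 176 mm
X5: ⌊176/2⌋ × 124 = 88 × 124 mm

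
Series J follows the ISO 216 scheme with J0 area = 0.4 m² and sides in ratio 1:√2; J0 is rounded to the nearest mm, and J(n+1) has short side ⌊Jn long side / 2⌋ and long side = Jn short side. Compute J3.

188 × 266 mm

Let J0's short side be w mm. w · w√2 = 0.4 m² = 400,000 mm², so w ≈ 531.8 mm and w√2 ≈ 752.1 mm → J0 = 532 × 752 mm.
J1: ⌊752/2⌋ × 532 = 376 × 532 mm
J2: ⌊532/2⌋ × 376 = 266 × 376 mm
J3: ⌊376/2⌋ × 266 = 188 × 266 mm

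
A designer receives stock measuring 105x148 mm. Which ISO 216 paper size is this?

Aspect ratio 148/105 ≈ 1.410 — close to the ISO √2 ≈ 1.414.
In the A-series (A0 area = 1 m²): A6 = 105 × 148 mm.

A6 (105 × 148 mm)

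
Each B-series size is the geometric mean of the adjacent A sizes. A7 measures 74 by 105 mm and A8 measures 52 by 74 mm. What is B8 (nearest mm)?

62 × 88 mm

Short side: √(74 · 52) = √3848 ≈ 62.0 → 62 mm
Long side: √(105 · 74) = √7770 ≈ 88.1 → 88 mm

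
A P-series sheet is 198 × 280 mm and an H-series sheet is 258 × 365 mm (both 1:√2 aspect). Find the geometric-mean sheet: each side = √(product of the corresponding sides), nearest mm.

226 × 320 mm

Short side: √(198 · 258) = √51084 ≈ 226.0 → 226 mm
Long side: √(280 · 365) = √102200 ≈ 319.7 → 320 mm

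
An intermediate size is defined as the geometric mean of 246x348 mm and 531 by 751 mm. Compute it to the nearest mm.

Short side: √(246 · 531) = √130626 ≈ 361.4 → 361 mm
Long side: √(348 · 751) = √261348 ≈ 511.2 → 511 mm

361 × 511 mm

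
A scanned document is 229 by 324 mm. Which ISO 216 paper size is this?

Aspect ratio 324/229 ≈ 1.415 — close to the ISO √2 ≈ 1.414.
In the C-series (envelope sizes, between A and B): C4 = 229 × 324 mm.

C4 (229 × 324 mm)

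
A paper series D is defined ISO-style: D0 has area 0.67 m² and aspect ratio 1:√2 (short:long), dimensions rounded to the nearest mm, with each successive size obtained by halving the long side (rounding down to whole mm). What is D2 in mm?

Let D0's short side be w mm. w · w√2 = 0.67 m² = 670,000 mm², so w ≈ 688.3 mm and w√2 ≈ 973.4 mm → D0 = 688 × 973 mm.
D1: ⌊973/2⌋ × 688 = 486 × 688 mm
D2: ⌊688/2⌋ × 486 = 344 × 486 mm

344 × 486 mm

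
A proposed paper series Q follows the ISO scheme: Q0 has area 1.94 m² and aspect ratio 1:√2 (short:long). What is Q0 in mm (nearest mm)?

1171 × 1656 mm

Let the short side be w mm. Then w · w√2 = 1.94 m² = 1,940,000 mm².
w² = 1,940,000/√2, so w ≈ 1171.2 mm; long side = w√2 ≈ 1656.4 mm.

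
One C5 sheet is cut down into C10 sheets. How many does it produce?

Each ISO step halves the sheet: 1 × C5 → 2 × C6 → 4 × C7 → 8 × C8 → …
From C5 to C10 is 5 halving steps: 2^5 = 32.

32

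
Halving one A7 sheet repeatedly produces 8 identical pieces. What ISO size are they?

A10

8 = 2^3, so 3 halving steps.
A7 → A8 → … → A10 after 3 steps.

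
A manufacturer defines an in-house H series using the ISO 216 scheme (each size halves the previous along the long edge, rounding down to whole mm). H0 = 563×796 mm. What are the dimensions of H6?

H1: ⌊796/2⌋ × 563 = 398 × 563 mm
H2: ⌊563/2⌋ × 398 = 281 × 398 mm
H3: ⌊398/2⌋ × 281 = 199 × 281 mm
H4: ⌊281/2⌋ × 199 = 140 × 199 mm
H5: ⌊199/2⌋ × 140 = 99 × 140 mm
H6: ⌊140/2⌋ × 99 = 70 × 99 mm

70 × 99 mm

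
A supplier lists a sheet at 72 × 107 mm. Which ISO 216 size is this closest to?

A7 (74 × 105 mm)

Aspect ratio 107/72 ≈ 1.486 (ISO target is √2 ≈ 1.414).
In the A-series (A0 area = 1 m²): A7 = 74 × 105 mm.
Off by 4 mm total — nearest standard size.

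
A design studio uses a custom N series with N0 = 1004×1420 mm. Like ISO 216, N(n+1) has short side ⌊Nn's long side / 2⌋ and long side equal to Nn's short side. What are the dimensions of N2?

502 × 710 mm

N1: ⌊1420/2⌋ × 1004 = 710 × 1004 mm
N2: ⌊1004/2⌋ × 710 = 502 × 710 mm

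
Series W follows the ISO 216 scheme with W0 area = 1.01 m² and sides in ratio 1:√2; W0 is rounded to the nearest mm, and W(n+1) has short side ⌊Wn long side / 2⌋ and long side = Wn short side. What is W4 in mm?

Let W0's short side be w mm. w · w√2 = 1.01 m² = 1,010,000 mm², so w ≈ 845.1 mm and w√2 ≈ 1195.1 mm → W0 = 845 × 1195 mm.
W1: ⌊1195/2⌋ × 845 = 597 × 845 mm
W2: ⌊845/2⌋ × 597 = 422 × 597 mm
W3: ⌊597/2⌋ × 422 = 298 × 422 mm
W4: ⌊422/2⌋ × 298 = 211 × 298 mm

211 × 298 mm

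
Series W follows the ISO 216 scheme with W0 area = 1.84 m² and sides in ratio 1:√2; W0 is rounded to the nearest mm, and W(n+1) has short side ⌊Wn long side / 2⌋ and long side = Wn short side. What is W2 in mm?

570 × 806 mm

Let W0's short side be w mm. w · w√2 = 1.84 m² = 1,840,000 mm², so w ≈ 1140.6 mm and w√2 ≈ 1613.1 mm → W0 = 1141 × 1613 mm.
W1: ⌊1613/2⌋ × 1141 = 806 × 1141 mm
W2: ⌊1141/2⌋ × 806 = 570 × 806 mm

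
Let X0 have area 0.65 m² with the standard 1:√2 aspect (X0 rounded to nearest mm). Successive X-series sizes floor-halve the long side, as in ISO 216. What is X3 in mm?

Let X0's short side be w mm. w · w√2 = 0.65 m² = 650,000 mm², so w ≈ 678.0 mm and w√2 ≈ 958.8 mm → X0 = 678 × 959 mm.
X1: ⌊959/2⌋ × 678 = 479 × 678 mm
X2: ⌊678/2⌋ × 479 = 339 × 479 mm
X3: ⌊479/2⌋ × 339 = 239 × 339 mm

239 × 339 mm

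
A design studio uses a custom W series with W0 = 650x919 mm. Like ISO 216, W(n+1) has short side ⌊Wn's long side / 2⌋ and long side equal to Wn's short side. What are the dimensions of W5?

W1: ⌊919/2⌋ × 650 = 459 × 650 mm
W2: ⌊650/2⌋ × 459 = 325 × 459 mm
W3: ⌊459/2⌋ × 325 = 229 × 325 mm
W4: ⌊325/2⌋ × 229 = 162 × 229 mm
W5: ⌊229/2⌋ × 162 = 114 × 162 mm

114 × 162 mm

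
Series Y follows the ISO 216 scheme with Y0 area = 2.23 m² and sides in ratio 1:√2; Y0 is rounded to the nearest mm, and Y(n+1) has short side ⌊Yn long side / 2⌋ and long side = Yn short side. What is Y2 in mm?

Let Y0's short side be w mm. w · w√2 = 2.23 m² = 2,230,000 mm², so w ≈ 1255.7 mm and w√2 ≈ 1775.9 mm → Y0 = 1256 × 1776 mm.
Y1: ⌊1776/2⌋ × 1256 = 888 × 1256 mm
Y2: ⌊1256/2⌋ × 888 = 628 × 888 mm

628 × 888 mm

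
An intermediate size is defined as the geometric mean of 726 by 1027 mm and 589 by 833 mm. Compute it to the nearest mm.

Short side: √(726 · 589) = √427614 ≈ 653.9 → 654 mm
Long side: √(1027 · 833) = √855491 ≈ 924.9 → 925 mm

654 × 925 mm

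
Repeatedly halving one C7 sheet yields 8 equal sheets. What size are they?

8 = 2^3, so 3 halving steps.
C7 → C8 → … → C10 after 3 steps.

C10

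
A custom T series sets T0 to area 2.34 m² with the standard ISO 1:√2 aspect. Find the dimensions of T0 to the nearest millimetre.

1286 × 1819 mm

Let the short side be w mm. Then w · w√2 = 2.34 m² = 2,340,000 mm².
w² = 2,340,000/√2, so w ≈ 1286.3 mm; long side = w√2 ≈ 1819.1 mm.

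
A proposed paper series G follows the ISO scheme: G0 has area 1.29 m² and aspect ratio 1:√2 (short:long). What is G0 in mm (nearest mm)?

Let the short side be w mm. Then w · w√2 = 1.29 m² = 1,290,000 mm².
w² = 1,290,000/√2, so w ≈ 955.1 mm; long side = w√2 ≈ 1350.7 mm.

955 × 1351 mm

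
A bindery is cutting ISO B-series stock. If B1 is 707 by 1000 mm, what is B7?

B2: ⌊1000/2⌋ × 707 = 500 × 707 mm
B3: ⌊707/2⌋ × 500 = 353 × 500 mm
B4: ⌊500/2⌋ × 353 = 250 × 353 mm
B5: ⌊353/2⌋ × 250 = 176 × 250 mm
B6: ⌊250/2⌋ × 176 = 125 × 176 mm
B7: ⌊176/2⌋ × 125 = 88 × 125 mm

88 × 125 mm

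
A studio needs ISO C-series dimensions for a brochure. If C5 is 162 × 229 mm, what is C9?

C6: ⌊229/2⌋ × 162 = 114 × 162 mm
C7: ⌊162/2⌋ × 114 = 81 × 114 mm
C8: ⌊114/2⌋ × 81 = 57 × 81 mm
C9: ⌊81/2⌋ × 57 = 40 × 57 mm

40 × 57 mm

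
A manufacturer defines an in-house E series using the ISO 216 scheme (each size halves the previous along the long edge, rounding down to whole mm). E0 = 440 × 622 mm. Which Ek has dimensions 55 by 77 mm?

E6

E0: 440 × 622 mm
E1: 311 × 440 mm
E2: 220 × 311 mm
E3: 155 × 220 mm
E4: 110 × 155 mm
E5: 77 × 110 mm
E6: 55 × 77 mm
E7: 38 × 55 mm
→ matches E6.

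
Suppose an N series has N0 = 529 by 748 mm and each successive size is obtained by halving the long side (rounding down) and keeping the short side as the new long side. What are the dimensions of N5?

N1: ⌊748/2⌋ × 529 = 374 × 529 mm
N2: ⌊529/2⌋ × 374 = 264 × 374 mm
N3: ⌊374/2⌋ × 264 = 187 × 264 mm
N4: ⌊264/2⌋ × 187 = 132 × 187 mm
N5: ⌊187/2⌋ × 132 = 93 × 132 mm

93 × 132 mm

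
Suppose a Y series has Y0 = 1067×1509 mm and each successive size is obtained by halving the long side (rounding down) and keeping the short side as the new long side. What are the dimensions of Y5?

Y1 = 754 × 1067 mm (from Y0 by 1 halving).
Y2: ⌊1067/2⌋ × 754 = 533 × 754 mm
Y3: ⌊754/2⌋ × 533 = 377 × 533 mm
Y4: ⌊533/2⌋ × 377 = 266 × 377 mm
Y5: ⌊377/2⌋ × 266 = 188 × 266 mm

188 × 266 mm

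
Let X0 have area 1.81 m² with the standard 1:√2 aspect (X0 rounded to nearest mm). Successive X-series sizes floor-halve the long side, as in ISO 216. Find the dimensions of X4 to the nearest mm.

Let X0's short side be w mm. w · w√2 = 1.81 m² = 1,810,000 mm², so w ≈ 1131.3 mm and w√2 ≈ 1599.9 mm → X0 = 1131 × 1600 mm.
X1: ⌊1600/2⌋ × 1131 = 800 × 1131 mm
X2: ⌊1131/2⌋ × 800 = 565 × 800 mm
X3: ⌊800/2⌋ × 565 = 400 × 565 mm
X4: ⌊565/2⌋ × 400 = 282 × 400 mm

282 × 400 mm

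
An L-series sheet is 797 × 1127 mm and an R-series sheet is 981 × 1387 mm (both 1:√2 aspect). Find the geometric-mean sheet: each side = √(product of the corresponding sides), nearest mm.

884 × 1250 mm

Short side: √(797 · 981) = √781857 ≈ 884.2 → 884 mm
Long side: √(1127 · 1387) = √1563149 ≈ 1250.3 → 1250 mm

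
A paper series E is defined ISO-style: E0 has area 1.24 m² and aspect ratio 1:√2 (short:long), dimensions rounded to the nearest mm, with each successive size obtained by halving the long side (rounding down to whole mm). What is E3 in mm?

331 × 468 mm

Let E0's short side be w mm. w · w√2 = 1.24 m² = 1,240,000 mm², so w ≈ 936.4 mm and w√2 ≈ 1324.2 mm → E0 = 936 × 1324 mm.
E1: ⌊1324/2⌋ × 936 = 662 × 936 mm
E2: ⌊936/2⌋ × 662 = 468 × 662 mm
E3: ⌊662/2⌋ × 468 = 331 × 468 mm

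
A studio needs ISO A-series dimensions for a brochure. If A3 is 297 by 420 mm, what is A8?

52 × 74 mm

A4: ⌊420/2⌋ × 297 = 210 × 297 mm
A5: ⌊297/2⌋ × 210 = 148 × 210 mm
A6: ⌊210/2⌋ × 148 = 105 × 148 mm
A7: ⌊148/2⌋ × 105 = 74 × 105 mm
A8: ⌊105/2⌋ × 74 = 52 × 74 mm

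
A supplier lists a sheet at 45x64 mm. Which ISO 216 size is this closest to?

Aspect ratio 64/45 ≈ 1.422 — close to the ISO √2 ≈ 1.414.
In the B-series (B0 = 1000 × 1414 mm): B9 = 44 × 62 mm.
Off by 3 mm total — nearest standard size.

B9 (44 × 62 mm)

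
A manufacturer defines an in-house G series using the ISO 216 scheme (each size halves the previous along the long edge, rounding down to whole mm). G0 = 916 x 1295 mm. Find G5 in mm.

G1: ⌊1295/2⌋ × 916 = 647 × 916 mm
G2: ⌊916/2⌋ × 647 = 458 × 647 mm
G3: ⌊647/2⌋ × 458 = 323 × 458 mm
G4: ⌊458/2⌋ × 323 = 229 × 323 mm
G5: ⌊323/2⌋ × 229 = 161 × 229 mm

161 × 229 mm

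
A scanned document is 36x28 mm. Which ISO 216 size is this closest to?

A10 (26 × 37 mm)

Aspect ratio 36/28 ≈ 1.286 (ISO target is √2 ≈ 1.414).
In the A-series (A0 area = 1 m²): A10 = 26 × 37 mm.
Off by 3 mm total — nearest standard size.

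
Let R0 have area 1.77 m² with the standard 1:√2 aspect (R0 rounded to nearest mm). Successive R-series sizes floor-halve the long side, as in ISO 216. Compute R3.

Let R0's short side be w mm. w · w√2 = 1.77 m² = 1,770,000 mm², so w ≈ 1118.7 mm and w√2 ≈ 1582.1 mm → R0 = 1119 × 1582 mm.
R1: ⌊1582/2⌋ × 1119 = 791 × 1119 mm
R2: ⌊1119/2⌋ × 791 = 559 × 791 mm
R3: ⌊791/2⌋ × 559 = 395 × 559 mm

395 × 559 mm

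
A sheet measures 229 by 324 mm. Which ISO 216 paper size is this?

C4 (229 × 324 mm)

Aspect ratio 324/229 ≈ 1.415 — close to the ISO √2 ≈ 1.414.
In the C-series (envelope sizes, between A and B): C4 = 229 × 324 mm.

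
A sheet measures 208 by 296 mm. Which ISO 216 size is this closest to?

A4 (210 × 297 mm)

Aspect ratio 296/208 ≈ 1.423 — close to the ISO √2 ≈ 1.414.
In the A-series (A0 area = 1 m²): A4 = 210 × 297 mm.
Off by 3 mm total — nearest standard size.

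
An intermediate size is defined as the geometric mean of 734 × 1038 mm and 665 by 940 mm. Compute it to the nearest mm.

699 × 988 mm

Short side: √(734 · 665) = √488110 ≈ 698.6 → 699 mm
Long side: √(1038 · 940) = √975720 ≈ 987.8 → 988 mm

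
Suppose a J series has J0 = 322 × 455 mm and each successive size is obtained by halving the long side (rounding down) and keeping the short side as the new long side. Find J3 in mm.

J1: ⌊455/2⌋ × 322 = 227 × 322 mm
J2: ⌊322/2⌋ × 227 = 161 × 227 mm
J3: ⌊227/2⌋ × 161 = 113 × 161 mm

113 × 161 mm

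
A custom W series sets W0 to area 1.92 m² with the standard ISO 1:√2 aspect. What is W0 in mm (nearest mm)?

1165 × 1648 mm

Let the short side be w mm. Then w · w√2 = 1.92 m² = 1,920,000 mm².
w² = 1,920,000/√2, so w ≈ 1165.2 mm; long side = w√2 ≈ 1647.8 mm.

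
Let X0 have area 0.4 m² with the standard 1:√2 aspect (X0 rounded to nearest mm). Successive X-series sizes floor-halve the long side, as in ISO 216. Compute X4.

Let X0's short side be w mm. w · w√2 = 0.4 m² = 400,000 mm², so w ≈ 531.8 mm and w√2 ≈ 752.1 mm → X0 = 532 × 752 mm.
X1: ⌊752/2⌋ × 532 = 376 × 532 mm
X2: ⌊532/2⌋ × 376 = 266 × 376 mm
X3: ⌊376/2⌋ × 266 = 188 × 266 mm
X4: ⌊266/2⌋ × 188 = 133 × 188 mm

133 × 188 mm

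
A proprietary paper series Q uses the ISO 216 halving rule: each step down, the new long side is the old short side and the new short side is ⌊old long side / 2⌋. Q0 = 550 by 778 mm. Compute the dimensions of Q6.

Q1 = 389 × 550 mm (from Q0 by 1 halving).
Q2: ⌊550/2⌋ × 389 = 275 × 389 mm
Q3: ⌊389/2⌋ × 275 = 194 × 275 mm
Q4: ⌊275/2⌋ × 194 = 137 × 194 mm
Q5: ⌊194/2⌋ × 137 = 97 × 137 mm
Q6: ⌊137/2⌋ × 97 = 68 × 97 mm

68 × 97 mm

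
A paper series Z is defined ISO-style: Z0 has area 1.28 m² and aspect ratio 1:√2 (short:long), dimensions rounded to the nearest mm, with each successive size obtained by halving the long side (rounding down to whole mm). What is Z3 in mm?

336 × 475 mm

Let Z0's short side be w mm. w · w√2 = 1.28 m² = 1,280,000 mm², so w ≈ 951.4 mm and w√2 ≈ 1345.4 mm → Z0 = 951 × 1345 mm.
Z1: ⌊1345/2⌋ × 951 = 672 × 951 mm
Z2: ⌊951/2⌋ × 672 = 475 × 672 mm
Z3: ⌊672/2⌋ × 475 = 336 × 475 mm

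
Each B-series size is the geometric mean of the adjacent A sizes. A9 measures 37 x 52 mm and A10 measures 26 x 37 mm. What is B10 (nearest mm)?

31 × 44 mm

Short side: √(37 · 26) = √962 ≈ 31.0 → 31 mm
Long side: √(52 · 37) = √1924 ≈ 43.9 → 44 mm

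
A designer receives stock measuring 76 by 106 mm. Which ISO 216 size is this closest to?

A7 (74 × 105 mm)

Aspect ratio 106/76 ≈ 1.395 (ISO target is √2 ≈ 1.414).
In the A-series (A0 area = 1 m²): A7 = 74 × 105 mm.
Off by 3 mm total — nearest standard size.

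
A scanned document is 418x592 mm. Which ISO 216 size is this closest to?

Aspect ratio 592/418 ≈ 1.416 — close to the ISO √2 ≈ 1.414.
In the A-series (A0 area = 1 m²): A2 = 420 × 594 mm.
Off by 4 mm total — nearest standard size.

A2 (420 × 594 mm)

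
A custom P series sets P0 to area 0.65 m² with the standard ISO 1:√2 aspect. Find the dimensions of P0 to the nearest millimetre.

Let the short side be w mm. Then w · w√2 = 0.65 m² = 650,000 mm².
w² = 650,000/√2, so w ≈ 678.0 mm; long side = w√2 ≈ 958.8 mm.

678 × 959 mm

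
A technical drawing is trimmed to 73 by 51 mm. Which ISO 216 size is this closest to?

A8 (52 × 74 mm)

Aspect ratio 73/51 ≈ 1.431 (ISO target is √2 ≈ 1.414).
In the A-series (A0 area = 1 m²): A8 = 52 × 74 mm.
Off by 2 mm total — nearest standard size.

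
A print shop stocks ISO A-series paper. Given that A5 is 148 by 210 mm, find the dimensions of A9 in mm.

A6: ⌊210/2⌋ × 148 = 105 × 148 mm
A7: ⌊148/2⌋ × 105 = 74 × 105 mm
A8: ⌊105/2⌋ × 74 = 52 × 74 mm
A9: ⌊74/2⌋ × 52 = 37 × 52 mm

37 × 52 mm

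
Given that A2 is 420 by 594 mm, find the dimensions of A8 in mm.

52 × 74 mm

A3: ⌊594/2⌋ × 420 = 297 × 420 mm
A4: ⌊420/2⌋ × 297 = 210 × 297 mm
A5: ⌊297/2⌋ × 210 = 148 × 210 mm
A6: ⌊210/2⌋ × 148 = 105 × 148 mm
A7: ⌊148/2⌋ × 105 = 74 × 105 mm
A8: ⌊105/2⌋ × 74 = 52 × 74 mm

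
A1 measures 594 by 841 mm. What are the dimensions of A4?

210 × 297 mm

A2: ⌊841/2⌋ × 594 = 420 × 594 mm
A3: ⌊594/2⌋ × 420 = 297 × 420 mm
A4: ⌊420/2⌋ × 297 = 210 × 297 mm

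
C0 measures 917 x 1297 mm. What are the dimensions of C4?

229 × 324 mm

C1: ⌊1297/2⌋ × 917 = 648 × 917 mm
C2: ⌊917/2⌋ × 648 = 458 × 648 mm
C3: ⌊648/2⌋ × 458 = 324 × 458 mm
C4: ⌊458/2⌋ × 324 = 229 × 324 mm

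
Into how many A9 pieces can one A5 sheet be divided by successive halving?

16

A5 = 148 × 210 mm; A9 = 37 × 52 mm.
Each halving step doubles the count; 4 steps from A5 to A9.
2^4 = 16.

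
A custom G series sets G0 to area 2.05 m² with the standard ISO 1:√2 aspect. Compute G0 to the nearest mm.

Let the short side be w mm. Then w · w√2 = 2.05 m² = 2,050,000 mm².
w² = 2,050,000/√2, so w ≈ 1204.0 mm; long side = w√2 ≈ 1702.7 mm.

1204 × 1703 mm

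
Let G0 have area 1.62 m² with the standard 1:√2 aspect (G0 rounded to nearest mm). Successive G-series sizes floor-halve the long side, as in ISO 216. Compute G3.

Let G0's short side be w mm. w · w√2 = 1.62 m² = 1,620,000 mm², so w ≈ 1070.3 mm and w√2 ≈ 1513.6 mm → G0 = 1070 × 1514 mm.
G1: ⌊1514/2⌋ × 1070 = 757 × 1070 mm
G2: ⌊1070/2⌋ × 757 = 535 × 757 mm
G3: ⌊757/2⌋ × 535 = 378 × 535 mm

378 × 535 mm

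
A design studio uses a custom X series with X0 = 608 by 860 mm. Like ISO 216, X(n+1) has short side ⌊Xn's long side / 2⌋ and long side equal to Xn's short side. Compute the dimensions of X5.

X1 = 430 × 608 mm (from X0 by 1 halving).
X2: ⌊608/2⌋ × 430 = 304 × 430 mm
X3: ⌊430/2⌋ × 304 = 215 × 304 mm
X4: ⌊304/2⌋ × 215 = 152 × 215 mm
X5: ⌊215/2⌋ × 152 = 107 × 152 mm

107 × 152 mm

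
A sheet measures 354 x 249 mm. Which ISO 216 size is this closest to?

B4 (250 × 353 mm)

Aspect ratio 354/249 ≈ 1.422 — close to the ISO √2 ≈ 1.414.
In the B-series (B0 = 1000 × 1414 mm): B4 = 250 × 353 mm.
Off by 2 mm total — nearest standard size.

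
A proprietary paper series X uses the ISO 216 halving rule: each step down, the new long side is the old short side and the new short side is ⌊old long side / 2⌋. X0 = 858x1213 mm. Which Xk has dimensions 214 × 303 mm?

X4

X0: 858 × 1213 mm
X1: 606 × 858 mm
X2: 429 × 606 mm
X3: 303 × 429 mm
X4: 214 × 303 mm
X5: 151 × 214 mm
→ matches X4.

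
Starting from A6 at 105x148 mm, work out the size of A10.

A7: ⌊148/2⌋ × 105 = 74 × 105 mm
A8: ⌊105/2⌋ × 74 = 52 × 74 mm
A9: ⌊74/2⌋ × 52 = 37 × 52 mm
A10: ⌊52/2⌋ × 37 = 26 × 37 mm

26 × 37 mm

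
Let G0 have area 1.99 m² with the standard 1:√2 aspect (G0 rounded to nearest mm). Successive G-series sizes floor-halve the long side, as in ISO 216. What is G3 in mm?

419 × 593 mm

Let G0's short side be w mm. w · w√2 = 1.99 m² = 1,990,000 mm², so w ≈ 1186.2 mm and w√2 ≈ 1677.6 mm → G0 = 1186 × 1678 mm.
G1: ⌊1678/2⌋ × 1186 = 839 × 1186 mm
G2: ⌊1186/2⌋ × 839 = 593 × 839 mm
G3: ⌊839/2⌋ × 593 = 419 × 593 mm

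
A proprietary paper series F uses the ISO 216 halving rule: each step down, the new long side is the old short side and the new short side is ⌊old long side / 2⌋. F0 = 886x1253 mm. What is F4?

F1: ⌊1253/2⌋ × 886 = 626 × 886 mm
F2: ⌊886/2⌋ × 626 = 443 × 626 mm
F3: ⌊626/2⌋ × 443 = 313 × 443 mm
F4: ⌊443/2⌋ × 313 = 221 × 313 mm

221 × 313 mm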